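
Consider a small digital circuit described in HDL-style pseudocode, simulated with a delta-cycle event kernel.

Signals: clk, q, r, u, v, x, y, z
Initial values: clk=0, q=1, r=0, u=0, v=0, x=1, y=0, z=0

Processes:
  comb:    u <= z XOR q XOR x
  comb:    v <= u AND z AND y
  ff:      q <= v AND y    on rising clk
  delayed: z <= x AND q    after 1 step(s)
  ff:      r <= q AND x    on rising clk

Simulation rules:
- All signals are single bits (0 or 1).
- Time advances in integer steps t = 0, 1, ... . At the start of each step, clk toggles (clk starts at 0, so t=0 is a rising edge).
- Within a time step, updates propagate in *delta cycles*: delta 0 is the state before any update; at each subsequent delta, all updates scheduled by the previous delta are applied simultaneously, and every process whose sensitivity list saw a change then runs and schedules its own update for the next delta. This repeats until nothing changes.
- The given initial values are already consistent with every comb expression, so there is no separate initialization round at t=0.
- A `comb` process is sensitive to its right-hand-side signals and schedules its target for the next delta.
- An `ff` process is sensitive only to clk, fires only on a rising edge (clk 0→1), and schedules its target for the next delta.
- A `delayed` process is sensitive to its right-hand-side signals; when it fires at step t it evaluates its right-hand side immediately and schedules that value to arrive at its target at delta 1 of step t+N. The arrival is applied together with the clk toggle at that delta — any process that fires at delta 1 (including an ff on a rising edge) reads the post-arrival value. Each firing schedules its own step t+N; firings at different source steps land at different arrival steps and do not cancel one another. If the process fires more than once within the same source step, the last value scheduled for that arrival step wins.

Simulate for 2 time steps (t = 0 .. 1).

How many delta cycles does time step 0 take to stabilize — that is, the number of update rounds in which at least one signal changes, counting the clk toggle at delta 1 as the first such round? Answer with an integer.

t0.Δ0 clk=0 y=0 v=0 x=1 z=0 u=0 r=0 q=1
t0.Δ1 clk=1 y=0 v=0 x=1 z=0 u=0 r=0 q=1
t0.Δ2 clk=1 y=0 v=0 x=1 z=0 u=0 r=1 q=0
t0.Δ3 clk=1 y=0 v=0 x=1 z=0 u=1 r=1 q=0
t1.Δ0 clk=1 y=0 v=0 x=1 z=0 u=1 r=1 q=0
t1.Δ1 clk=0 y=0 v=0 x=1 z=0 u=1 r=1 q=0

3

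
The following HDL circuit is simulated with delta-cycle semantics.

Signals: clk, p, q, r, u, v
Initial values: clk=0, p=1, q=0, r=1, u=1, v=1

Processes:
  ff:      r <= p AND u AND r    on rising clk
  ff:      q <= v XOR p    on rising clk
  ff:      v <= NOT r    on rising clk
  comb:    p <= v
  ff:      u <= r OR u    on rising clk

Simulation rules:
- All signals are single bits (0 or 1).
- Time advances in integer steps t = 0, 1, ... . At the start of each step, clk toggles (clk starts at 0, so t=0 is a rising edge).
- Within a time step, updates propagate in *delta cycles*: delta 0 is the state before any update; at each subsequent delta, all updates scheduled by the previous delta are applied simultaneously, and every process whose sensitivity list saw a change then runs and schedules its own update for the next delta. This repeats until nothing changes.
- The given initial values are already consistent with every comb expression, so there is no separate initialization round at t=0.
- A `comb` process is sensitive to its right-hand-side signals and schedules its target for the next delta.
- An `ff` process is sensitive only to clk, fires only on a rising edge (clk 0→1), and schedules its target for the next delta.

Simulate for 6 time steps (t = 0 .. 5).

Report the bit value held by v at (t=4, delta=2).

1

t=0 Δ0: clk=0 q=0 v=1 p=1 r=1 u=1
  Δ1: clk:0→1
  Δ2: v:1→0
  Δ3: p:1→0
  (3Δ to stable)
t=1 Δ0: clk=1 q=0 v=0 p=0 r=1 u=1
  Δ1: clk:1→0
  (1Δ to stable)
t=2 Δ0: clk=0 q=0 v=0 p=0 r=1 u=1
  Δ1: clk:0→1
  Δ2: r:1→0
  (2Δ to stable)
t=3 Δ0: clk=1 q=0 v=0 p=0 r=0 u=1
  Δ1: clk:1→0
  (1Δ to stable)
t=4 Δ0: clk=0 q=0 v=0 p=0 r=0 u=1
  Δ1: clk:0→1
  Δ2: v:0→1
  Δ3: p:0→1
  (3Δ to stable)
t=5 Δ0: clk=1 q=0 v=1 p=1 r=0 u=1
  Δ1: clk:1→0
  (1Δ to stable)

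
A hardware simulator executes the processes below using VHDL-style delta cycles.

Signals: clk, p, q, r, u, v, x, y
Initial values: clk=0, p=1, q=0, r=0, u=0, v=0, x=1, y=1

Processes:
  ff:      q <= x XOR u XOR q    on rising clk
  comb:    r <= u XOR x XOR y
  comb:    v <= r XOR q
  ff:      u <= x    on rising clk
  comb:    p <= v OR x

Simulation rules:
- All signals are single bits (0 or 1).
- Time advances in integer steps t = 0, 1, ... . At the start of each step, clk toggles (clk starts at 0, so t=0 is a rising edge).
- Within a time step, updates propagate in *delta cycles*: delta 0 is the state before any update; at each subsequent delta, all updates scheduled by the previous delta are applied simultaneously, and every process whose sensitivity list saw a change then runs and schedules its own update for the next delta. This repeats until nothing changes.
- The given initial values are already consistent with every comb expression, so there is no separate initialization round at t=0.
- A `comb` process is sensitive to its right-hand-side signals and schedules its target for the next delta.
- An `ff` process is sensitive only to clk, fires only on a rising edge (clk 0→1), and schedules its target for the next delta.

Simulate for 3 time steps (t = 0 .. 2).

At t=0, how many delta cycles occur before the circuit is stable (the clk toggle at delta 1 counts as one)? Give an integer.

[bits: x,r,u,v,y,q,clk,p]
t=0: Δ0=10001001 Δ1=10001011 Δ2=10101111 Δ3=11111111 Δ4=11101111 | 4Δ
t=1: Δ0=11101111 Δ1=11101101 | 1Δ
t=2: Δ0=11101101 Δ1=11101111 | 1Δ

4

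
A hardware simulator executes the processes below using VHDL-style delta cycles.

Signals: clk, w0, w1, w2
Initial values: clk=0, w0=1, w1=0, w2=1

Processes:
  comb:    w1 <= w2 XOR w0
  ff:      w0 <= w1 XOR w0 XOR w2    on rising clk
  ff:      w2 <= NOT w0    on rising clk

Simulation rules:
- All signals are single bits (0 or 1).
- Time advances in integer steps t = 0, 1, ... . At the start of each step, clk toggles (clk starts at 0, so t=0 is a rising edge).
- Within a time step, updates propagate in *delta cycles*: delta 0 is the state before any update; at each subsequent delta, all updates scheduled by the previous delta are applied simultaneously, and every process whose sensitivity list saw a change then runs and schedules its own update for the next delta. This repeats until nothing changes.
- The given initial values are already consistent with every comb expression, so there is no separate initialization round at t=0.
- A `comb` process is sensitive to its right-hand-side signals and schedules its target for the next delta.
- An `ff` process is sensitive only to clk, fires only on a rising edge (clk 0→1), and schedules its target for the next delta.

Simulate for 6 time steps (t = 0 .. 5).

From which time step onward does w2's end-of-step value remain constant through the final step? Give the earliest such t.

t=0 Δ0: clk=0 w2=1 w1=0 w0=1
  Δ1: clk:0→1
  Δ2: w2:1→0, w0:1→0
  (2Δ to stable)
t=1 Δ0: clk=1 w2=0 w1=0 w0=0
  Δ1: clk:1→0
  (1Δ to stable)
t=2 Δ0: clk=0 w2=0 w1=0 w0=0
  Δ1: clk:0→1
  Δ2: w2:0→1
  Δ3: w1:0→1
  (3Δ to stable)
t=3 Δ0: clk=1 w2=1 w1=1 w0=0
  Δ1: clk:1→0
  (1Δ to stable)
t=4 Δ0: clk=0 w2=1 w1=1 w0=0
  Δ1: clk:0→1
  (1Δ to stable)
t=5 Δ0: clk=1 w2=1 w1=1 w0=0
  Δ1: clk:1→0
  (1Δ to stable)

2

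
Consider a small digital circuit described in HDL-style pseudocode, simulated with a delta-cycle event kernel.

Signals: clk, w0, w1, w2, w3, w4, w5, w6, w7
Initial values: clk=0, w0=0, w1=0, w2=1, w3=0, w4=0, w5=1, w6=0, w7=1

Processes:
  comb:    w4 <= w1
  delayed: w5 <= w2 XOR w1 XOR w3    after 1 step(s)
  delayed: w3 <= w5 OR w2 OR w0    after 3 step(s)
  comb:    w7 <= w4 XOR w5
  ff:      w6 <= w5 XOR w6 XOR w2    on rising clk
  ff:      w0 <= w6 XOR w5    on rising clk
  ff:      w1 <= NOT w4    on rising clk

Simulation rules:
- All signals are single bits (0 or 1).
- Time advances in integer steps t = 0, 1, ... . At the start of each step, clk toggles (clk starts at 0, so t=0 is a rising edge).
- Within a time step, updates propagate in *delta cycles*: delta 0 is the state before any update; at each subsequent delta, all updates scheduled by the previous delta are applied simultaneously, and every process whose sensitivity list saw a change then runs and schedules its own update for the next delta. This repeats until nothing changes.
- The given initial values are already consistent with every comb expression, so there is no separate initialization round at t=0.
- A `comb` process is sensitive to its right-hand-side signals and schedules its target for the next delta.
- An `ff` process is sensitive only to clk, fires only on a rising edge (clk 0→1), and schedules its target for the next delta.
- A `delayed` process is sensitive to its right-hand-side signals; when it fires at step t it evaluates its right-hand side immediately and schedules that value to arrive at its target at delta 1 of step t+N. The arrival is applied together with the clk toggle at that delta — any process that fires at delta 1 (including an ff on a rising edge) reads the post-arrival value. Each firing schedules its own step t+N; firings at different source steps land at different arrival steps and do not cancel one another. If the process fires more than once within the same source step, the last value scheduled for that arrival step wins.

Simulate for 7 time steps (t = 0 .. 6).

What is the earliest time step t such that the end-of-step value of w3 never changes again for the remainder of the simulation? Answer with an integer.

3

t=0 Δ0: w1=0 clk=0 w0=0 w7=1 w2=1 w5=1 w6=0 w3=0 w4=0
  Δ1: clk:0→1
  Δ2: w1:0→1, w0:0→1
  Δ3: w4:0→1
  Δ4: w7:1→0
  (4Δ to stable)
t=1 Δ0: w1=1 clk=1 w0=1 w7=0 w2=1 w5=1 w6=0 w3=0 w4=1
  Δ1: clk:1→0, w5:1→0
  Δ2: w7:0→1
  (2Δ to stable)
t=2 Δ0: w1=1 clk=0 w0=1 w7=1 w2=1 w5=0 w6=0 w3=0 w4=1
  Δ1: clk:0→1
  Δ2: w1:1→0, w0:1→0, w6:0→1
  Δ3: w4:1→0
  Δ4: w7:1→0
  (4Δ to stable)
t=3 Δ0: w1=0 clk=1 w0=0 w7=0 w2=1 w5=0 w6=1 w3=0 w4=0
  Δ1: clk:1→0, w5:0→1, w3:0→1
  Δ2: w7:0→1
  (2Δ to stable)
t=4 Δ0: w1=0 clk=0 w0=0 w7=1 w2=1 w5=1 w6=1 w3=1 w4=0
  Δ1: clk:0→1, w5:1→0
  Δ2: w1:0→1, w0:0→1, w7:1→0, w6:1→0
  Δ3: w4:0→1
  Δ4: w7:0→1
  (4Δ to stable)
t=5 Δ0: w1=1 clk=1 w0=1 w7=1 w2=1 w5=0 w6=0 w3=1 w4=1
  Δ1: clk:1→0, w5:0→1
  Δ2: w7:1→0
  (2Δ to stable)
t=6 Δ0: w1=1 clk=0 w0=1 w7=0 w2=1 w5=1 w6=0 w3=1 w4=1
  Δ1: clk:0→1
  Δ2: w1:1→0
  Δ3: w4:1→0
  Δ4: w7:0→1
  (4Δ to stable)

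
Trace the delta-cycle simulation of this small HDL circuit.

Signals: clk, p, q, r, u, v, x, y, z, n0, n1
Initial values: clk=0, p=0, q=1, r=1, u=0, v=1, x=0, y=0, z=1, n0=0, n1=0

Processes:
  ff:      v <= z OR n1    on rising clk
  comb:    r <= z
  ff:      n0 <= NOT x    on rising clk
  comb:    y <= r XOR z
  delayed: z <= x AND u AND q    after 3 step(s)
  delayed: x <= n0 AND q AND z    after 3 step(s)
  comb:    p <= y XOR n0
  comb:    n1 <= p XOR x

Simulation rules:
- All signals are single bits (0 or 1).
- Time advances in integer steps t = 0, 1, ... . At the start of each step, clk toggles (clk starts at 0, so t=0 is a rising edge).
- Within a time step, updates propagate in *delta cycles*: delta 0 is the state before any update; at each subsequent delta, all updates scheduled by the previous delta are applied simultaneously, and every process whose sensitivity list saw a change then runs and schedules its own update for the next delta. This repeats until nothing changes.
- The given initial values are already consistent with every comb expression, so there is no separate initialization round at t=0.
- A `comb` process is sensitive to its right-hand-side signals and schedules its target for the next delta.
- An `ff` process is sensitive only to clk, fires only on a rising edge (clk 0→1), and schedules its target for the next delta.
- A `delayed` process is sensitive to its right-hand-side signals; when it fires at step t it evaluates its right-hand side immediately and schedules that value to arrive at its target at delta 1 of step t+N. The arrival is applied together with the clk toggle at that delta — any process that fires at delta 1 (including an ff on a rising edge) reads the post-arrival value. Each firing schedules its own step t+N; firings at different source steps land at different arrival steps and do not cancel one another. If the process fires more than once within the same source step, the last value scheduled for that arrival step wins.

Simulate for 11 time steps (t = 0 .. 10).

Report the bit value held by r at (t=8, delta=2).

[bits: y,q,clk,u,r,p,n0,z,n1,x,v]
t=0: Δ0=01001001001 Δ1=01101001001 Δ2=01101011001 Δ3=01101111001 Δ4=01101111101 | 4Δ
t=1: Δ0=01101111101 Δ1=01001111101 | 1Δ
t=2: Δ0=01001111101 Δ1=01101111101 | 1Δ
t=3: Δ0=01101111101 Δ1=01001111111 Δ2=01001111011 | 2Δ
t=4: Δ0=01001111011 Δ1=01101111011 Δ2=01101101011 Δ3=01101001011 Δ4=01101001111 | 4Δ
t=5: Δ0=01101001111 Δ1=01001001111 | 1Δ
t=6: Δ0=01001001111 Δ1=01101000111 Δ2=11100000111 Δ3=01100100111 Δ4=01100000011 Δ5=01100000111 | 5Δ
t=7: Δ0=01100000111 Δ1=01000000101 Δ2=01000000001 | 2Δ
t=8: Δ0=01000000001 Δ1=01100000001 Δ2=01100010000 Δ3=01100110000 Δ4=01100110100 | 4Δ
t=9: Δ0=01100110100 Δ1=01000110100 | 1Δ
t=10: Δ0=01000110100 Δ1=01100110100 Δ2=01100110101 | 2Δ

0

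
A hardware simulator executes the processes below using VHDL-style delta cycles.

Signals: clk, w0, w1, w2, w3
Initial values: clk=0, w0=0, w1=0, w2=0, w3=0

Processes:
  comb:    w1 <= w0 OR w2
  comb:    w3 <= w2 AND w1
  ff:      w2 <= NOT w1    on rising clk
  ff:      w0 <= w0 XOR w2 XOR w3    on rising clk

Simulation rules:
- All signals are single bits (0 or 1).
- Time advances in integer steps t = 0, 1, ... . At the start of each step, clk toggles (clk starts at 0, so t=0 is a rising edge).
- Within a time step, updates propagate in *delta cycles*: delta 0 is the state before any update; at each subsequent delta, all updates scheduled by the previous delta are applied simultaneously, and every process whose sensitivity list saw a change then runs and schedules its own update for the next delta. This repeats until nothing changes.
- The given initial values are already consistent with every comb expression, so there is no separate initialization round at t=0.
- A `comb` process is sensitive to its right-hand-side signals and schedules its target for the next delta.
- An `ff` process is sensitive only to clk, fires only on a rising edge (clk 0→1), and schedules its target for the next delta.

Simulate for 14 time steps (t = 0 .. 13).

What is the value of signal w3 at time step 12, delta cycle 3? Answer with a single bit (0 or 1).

t=0 Δ0: w3=0 clk=0 w0=0 w1=0 w2=0
  Δ1: clk:0→1
  Δ2: w2:0→1
  Δ3: w1:0→1
  Δ4: w3:0→1
  (4Δ to stable)
t=1 Δ0: w3=1 clk=1 w0=0 w1=1 w2=1
  Δ1: clk:1→0
  (1Δ to stable)
t=2 Δ0: w3=1 clk=0 w0=0 w1=1 w2=1
  Δ1: clk:0→1
  Δ2: w2:1→0
  Δ3: w3:1→0, w1:1→0
  (3Δ to stable)
t=3 Δ0: w3=0 clk=1 w0=0 w1=0 w2=0
  Δ1: clk:1→0
  (1Δ to stable)
t=4 Δ0: w3=0 clk=0 w0=0 w1=0 w2=0
  Δ1: clk:0→1
  Δ2: w2:0→1
  Δ3: w1:0→1
  Δ4: w3:0→1
  (4Δ to stable)
t=5 Δ0: w3=1 clk=1 w0=0 w1=1 w2=1
  Δ1: clk:1→0
  (1Δ to stable)
t=6 Δ0: w3=1 clk=0 w0=0 w1=1 w2=1
  Δ1: clk:0→1
  Δ2: w2:1→0
  Δ3: w3:1→0, w1:1→0
  (3Δ to stable)
t=7 Δ0: w3=0 clk=1 w0=0 w1=0 w2=0
  Δ1: clk:1→0
  (1Δ to stable)
t=8 Δ0: w3=0 clk=0 w0=0 w1=0 w2=0
  Δ1: clk:0→1
  Δ2: w2:0→1
  Δ3: w1:0→1
  Δ4: w3:0→1
  (4Δ to stable)
t=9 Δ0: w3=1 clk=1 w0=0 w1=1 w2=1
  Δ1: clk:1→0
  (1Δ to stable)
t=10 Δ0: w3=1 clk=0 w0=0 w1=1 w2=1
  Δ1: clk:0→1
  Δ2: w2:1→0
  Δ3: w3:1→0, w1:1→0
  (3Δ to stable)
t=11 Δ0: w3=0 clk=1 w0=0 w1=0 w2=0
  Δ1: clk:1→0
  (1Δ to stable)
t=12 Δ0: w3=0 clk=0 w0=0 w1=0 w2=0
  Δ1: clk:0→1
  Δ2: w2:0→1
  Δ3: w1:0→1
  Δ4: w3:0→1
  (4Δ to stable)
t=13 Δ0: w3=1 clk=1 w0=0 w1=1 w2=1
  Δ1: clk:1→0
  (1Δ to stable)

0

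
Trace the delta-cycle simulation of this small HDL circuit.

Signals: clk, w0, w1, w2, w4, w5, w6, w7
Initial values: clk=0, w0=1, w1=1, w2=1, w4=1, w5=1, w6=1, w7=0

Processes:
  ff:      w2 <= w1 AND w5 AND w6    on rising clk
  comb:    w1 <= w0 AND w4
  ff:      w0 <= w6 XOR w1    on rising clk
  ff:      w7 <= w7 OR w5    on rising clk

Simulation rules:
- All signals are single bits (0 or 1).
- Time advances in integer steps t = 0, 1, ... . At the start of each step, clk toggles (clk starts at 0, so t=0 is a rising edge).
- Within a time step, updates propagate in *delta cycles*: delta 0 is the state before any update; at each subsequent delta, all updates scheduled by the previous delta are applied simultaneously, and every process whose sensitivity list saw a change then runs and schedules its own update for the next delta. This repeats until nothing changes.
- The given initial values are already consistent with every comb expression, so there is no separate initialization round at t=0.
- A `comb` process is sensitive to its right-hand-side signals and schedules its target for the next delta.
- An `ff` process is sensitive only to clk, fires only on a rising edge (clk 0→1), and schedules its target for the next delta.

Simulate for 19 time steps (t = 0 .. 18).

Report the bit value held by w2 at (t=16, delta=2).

t0.Δ0 w7=0 w0=1 w4=1 w5=1 w6=1 w2=1 clk=0 w1=1
t0.Δ1 w7=0 w0=1 w4=1 w5=1 w6=1 w2=1 clk=1 w1=1
t0.Δ2 w7=1 w0=0 w4=1 w5=1 w6=1 w2=1 clk=1 w1=1
t0.Δ3 w7=1 w0=0 w4=1 w5=1 w6=1 w2=1 clk=1 w1=0
t1.Δ0 w7=1 w0=0 w4=1 w5=1 w6=1 w2=1 clk=1 w1=0
t1.Δ1 w7=1 w0=0 w4=1 w5=1 w6=1 w2=1 clk=0 w1=0
t2.Δ0 w7=1 w0=0 w4=1 w5=1 w6=1 w2=1 clk=0 w1=0
t2.Δ1 w7=1 w0=0 w4=1 w5=1 w6=1 w2=1 clk=1 w1=0
t2.Δ2 w7=1 w0=1 w4=1 w5=1 w6=1 w2=0 clk=1 w1=0
t2.Δ3 w7=1 w0=1 w4=1 w5=1 w6=1 w2=0 clk=1 w1=1
t3.Δ0 w7=1 w0=1 w4=1 w5=1 w6=1 w2=0 clk=1 w1=1
t3.Δ1 w7=1 w0=1 w4=1 w5=1 w6=1 w2=0 clk=0 w1=1
t4.Δ0 w7=1 w0=1 w4=1 w5=1 w6=1 w2=0 clk=0 w1=1
t4.Δ1 w7=1 w0=1 w4=1 w5=1 w6=1 w2=0 clk=1 w1=1
t4.Δ2 w7=1 w0=0 w4=1 w5=1 w6=1 w2=1 clk=1 w1=1
t4.Δ3 w7=1 w0=0 w4=1 w5=1 w6=1 w2=1 clk=1 w1=0
t5.Δ0 w7=1 w0=0 w4=1 w5=1 w6=1 w2=1 clk=1 w1=0
t5.Δ1 w7=1 w0=0 w4=1 w5=1 w6=1 w2=1 clk=0 w1=0
t6.Δ0 w7=1 w0=0 w4=1 w5=1 w6=1 w2=1 clk=0 w1=0
t6.Δ1 w7=1 w0=0 w4=1 w5=1 w6=1 w2=1 clk=1 w1=0
t6.Δ2 w7=1 w0=1 w4=1 w5=1 w6=1 w2=0 clk=1 w1=0
t6.Δ3 w7=1 w0=1 w4=1 w5=1 w6=1 w2=0 clk=1 w1=1
t7.Δ0 w7=1 w0=1 w4=1 w5=1 w6=1 w2=0 clk=1 w1=1
t7.Δ1 w7=1 w0=1 w4=1 w5=1 w6=1 w2=0 clk=0 w1=1
t8.Δ0 w7=1 w0=1 w4=1 w5=1 w6=1 w2=0 clk=0 w1=1
t8.Δ1 w7=1 w0=1 w4=1 w5=1 w6=1 w2=0 clk=1 w1=1
t8.Δ2 w7=1 w0=0 w4=1 w5=1 w6=1 w2=1 clk=1 w1=1
t8.Δ3 w7=1 w0=0 w4=1 w5=1 w6=1 w2=1 clk=1 w1=0
t9.Δ0 w7=1 w0=0 w4=1 w5=1 w6=1 w2=1 clk=1 w1=0
t9.Δ1 w7=1 w0=0 w4=1 w5=1 w6=1 w2=1 clk=0 w1=0
t10.Δ0 w7=1 w0=0 w4=1 w5=1 w6=1 w2=1 clk=0 w1=0
t10.Δ1 w7=1 w0=0 w4=1 w5=1 w6=1 w2=1 clk=1 w1=0
t10.Δ2 w7=1 w0=1 w4=1 w5=1 w6=1 w2=0 clk=1 w1=0
t10.Δ3 w7=1 w0=1 w4=1 w5=1 w6=1 w2=0 clk=1 w1=1
t11.Δ0 w7=1 w0=1 w4=1 w5=1 w6=1 w2=0 clk=1 w1=1
t11.Δ1 w7=1 w0=1 w4=1 w5=1 w6=1 w2=0 clk=0 w1=1
t12.Δ0 w7=1 w0=1 w4=1 w5=1 w6=1 w2=0 clk=0 w1=1
t12.Δ1 w7=1 w0=1 w4=1 w5=1 w6=1 w2=0 clk=1 w1=1
t12.Δ2 w7=1 w0=0 w4=1 w5=1 w6=1 w2=1 clk=1 w1=1
t12.Δ3 w7=1 w0=0 w4=1 w5=1 w6=1 w2=1 clk=1 w1=0
t13.Δ0 w7=1 w0=0 w4=1 w5=1 w6=1 w2=1 clk=1 w1=0
t13.Δ1 w7=1 w0=0 w4=1 w5=1 w6=1 w2=1 clk=0 w1=0
t14.Δ0 w7=1 w0=0 w4=1 w5=1 w6=1 w2=1 clk=0 w1=0
t14.Δ1 w7=1 w0=0 w4=1 w5=1 w6=1 w2=1 clk=1 w1=0
t14.Δ2 w7=1 w0=1 w4=1 w5=1 w6=1 w2=0 clk=1 w1=0
t14.Δ3 w7=1 w0=1 w4=1 w5=1 w6=1 w2=0 clk=1 w1=1
t15.Δ0 w7=1 w0=1 w4=1 w5=1 w6=1 w2=0 clk=1 w1=1
t15.Δ1 w7=1 w0=1 w4=1 w5=1 w6=1 w2=0 clk=0 w1=1
t16.Δ0 w7=1 w0=1 w4=1 w5=1 w6=1 w2=0 clk=0 w1=1
t16.Δ1 w7=1 w0=1 w4=1 w5=1 w6=1 w2=0 clk=1 w1=1
t16.Δ2 w7=1 w0=0 w4=1 w5=1 w6=1 w2=1 clk=1 w1=1
t16.Δ3 w7=1 w0=0 w4=1 w5=1 w6=1 w2=1 clk=1 w1=0
t17.Δ0 w7=1 w0=0 w4=1 w5=1 w6=1 w2=1 clk=1 w1=0
t17.Δ1 w7=1 w0=0 w4=1 w5=1 w6=1 w2=1 clk=0 w1=0
t18.Δ0 w7=1 w0=0 w4=1 w5=1 w6=1 w2=1 clk=0 w1=0
t18.Δ1 w7=1 w0=0 w4=1 w5=1 w6=1 w2=1 clk=1 w1=0
t18.Δ2 w7=1 w0=1 w4=1 w5=1 w6=1 w2=0 clk=1 w1=0
t18.Δ3 w7=1 w0=1 w4=1 w5=1 w6=1 w2=0 clk=1 w1=1

1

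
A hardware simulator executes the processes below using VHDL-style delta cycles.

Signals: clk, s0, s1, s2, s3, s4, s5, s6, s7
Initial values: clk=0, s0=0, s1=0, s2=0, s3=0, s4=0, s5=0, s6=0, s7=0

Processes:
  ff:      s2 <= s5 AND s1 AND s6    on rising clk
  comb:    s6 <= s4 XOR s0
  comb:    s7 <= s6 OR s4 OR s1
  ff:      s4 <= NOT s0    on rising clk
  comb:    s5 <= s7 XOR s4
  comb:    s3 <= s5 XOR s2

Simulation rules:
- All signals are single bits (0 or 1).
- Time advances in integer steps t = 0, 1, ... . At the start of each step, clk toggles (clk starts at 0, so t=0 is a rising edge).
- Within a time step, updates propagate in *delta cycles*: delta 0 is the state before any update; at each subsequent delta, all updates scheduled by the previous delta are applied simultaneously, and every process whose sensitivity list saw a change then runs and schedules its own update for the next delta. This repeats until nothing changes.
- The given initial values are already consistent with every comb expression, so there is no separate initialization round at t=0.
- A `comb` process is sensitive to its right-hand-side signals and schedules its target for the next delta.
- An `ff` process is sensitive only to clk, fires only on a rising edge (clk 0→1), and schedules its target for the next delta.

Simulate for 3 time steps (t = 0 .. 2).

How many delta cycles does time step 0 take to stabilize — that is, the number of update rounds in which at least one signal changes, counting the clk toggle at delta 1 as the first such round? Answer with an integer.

t0.Δ0 s7=0 s5=0 s2=0 s3=0 s4=0 s6=0 s1=0 clk=0 s0=0
t0.Δ1 s7=0 s5=0 s2=0 s3=0 s4=0 s6=0 s1=0 clk=1 s0=0
t0.Δ2 s7=0 s5=0 s2=0 s3=0 s4=1 s6=0 s1=0 clk=1 s0=0
t0.Δ3 s7=1 s5=1 s2=0 s3=0 s4=1 s6=1 s1=0 clk=1 s0=0
t0.Δ4 s7=1 s5=0 s2=0 s3=1 s4=1 s6=1 s1=0 clk=1 s0=0
t0.Δ5 s7=1 s5=0 s2=0 s3=0 s4=1 s6=1 s1=0 clk=1 s0=0
t1.Δ0 s7=1 s5=0 s2=0 s3=0 s4=1 s6=1 s1=0 clk=1 s0=0
t1.Δ1 s7=1 s5=0 s2=0 s3=0 s4=1 s6=1 s1=0 clk=0 s0=0
t2.Δ0 s7=1 s5=0 s2=0 s3=0 s4=1 s6=1 s1=0 clk=0 s0=0
t2.Δ1 s7=1 s5=0 s2=0 s3=0 s4=1 s6=1 s1=0 clk=1 s0=0

5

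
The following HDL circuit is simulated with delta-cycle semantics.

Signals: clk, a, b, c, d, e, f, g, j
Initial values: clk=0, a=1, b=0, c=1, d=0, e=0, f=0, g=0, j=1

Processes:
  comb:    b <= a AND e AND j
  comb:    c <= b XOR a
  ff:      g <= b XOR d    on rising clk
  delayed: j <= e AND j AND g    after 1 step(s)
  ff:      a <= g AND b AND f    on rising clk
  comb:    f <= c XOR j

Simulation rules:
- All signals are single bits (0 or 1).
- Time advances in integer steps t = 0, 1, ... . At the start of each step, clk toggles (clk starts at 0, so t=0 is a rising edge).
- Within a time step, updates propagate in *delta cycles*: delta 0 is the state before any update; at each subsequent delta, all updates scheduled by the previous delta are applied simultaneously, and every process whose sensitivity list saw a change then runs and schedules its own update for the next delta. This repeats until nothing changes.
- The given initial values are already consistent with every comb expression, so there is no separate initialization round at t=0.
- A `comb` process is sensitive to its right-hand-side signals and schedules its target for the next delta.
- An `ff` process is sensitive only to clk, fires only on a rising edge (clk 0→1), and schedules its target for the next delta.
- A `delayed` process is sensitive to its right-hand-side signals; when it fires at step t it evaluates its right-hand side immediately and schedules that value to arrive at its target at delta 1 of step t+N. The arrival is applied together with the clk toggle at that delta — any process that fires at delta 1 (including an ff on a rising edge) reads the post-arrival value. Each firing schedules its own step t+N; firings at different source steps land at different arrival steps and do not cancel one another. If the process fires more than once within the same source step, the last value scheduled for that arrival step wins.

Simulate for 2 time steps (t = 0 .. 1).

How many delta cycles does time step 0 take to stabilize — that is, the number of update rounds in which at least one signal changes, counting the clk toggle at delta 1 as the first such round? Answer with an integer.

t0.Δ0 g=0 c=1 b=0 f=0 j=1 e=0 a=1 d=0 clk=0
t0.Δ1 g=0 c=1 b=0 f=0 j=1 e=0 a=1 d=0 clk=1
t0.Δ2 g=0 c=1 b=0 f=0 j=1 e=0 a=0 d=0 clk=1
t0.Δ3 g=0 c=0 b=0 f=0 j=1 e=0 a=0 d=0 clk=1
t0.Δ4 g=0 c=0 b=0 f=1 j=1 e=0 a=0 d=0 clk=1
t1.Δ0 g=0 c=0 b=0 f=1 j=1 e=0 a=0 d=0 clk=1
t1.Δ1 g=0 c=0 b=0 f=1 j=1 e=0 a=0 d=0 clk=0

4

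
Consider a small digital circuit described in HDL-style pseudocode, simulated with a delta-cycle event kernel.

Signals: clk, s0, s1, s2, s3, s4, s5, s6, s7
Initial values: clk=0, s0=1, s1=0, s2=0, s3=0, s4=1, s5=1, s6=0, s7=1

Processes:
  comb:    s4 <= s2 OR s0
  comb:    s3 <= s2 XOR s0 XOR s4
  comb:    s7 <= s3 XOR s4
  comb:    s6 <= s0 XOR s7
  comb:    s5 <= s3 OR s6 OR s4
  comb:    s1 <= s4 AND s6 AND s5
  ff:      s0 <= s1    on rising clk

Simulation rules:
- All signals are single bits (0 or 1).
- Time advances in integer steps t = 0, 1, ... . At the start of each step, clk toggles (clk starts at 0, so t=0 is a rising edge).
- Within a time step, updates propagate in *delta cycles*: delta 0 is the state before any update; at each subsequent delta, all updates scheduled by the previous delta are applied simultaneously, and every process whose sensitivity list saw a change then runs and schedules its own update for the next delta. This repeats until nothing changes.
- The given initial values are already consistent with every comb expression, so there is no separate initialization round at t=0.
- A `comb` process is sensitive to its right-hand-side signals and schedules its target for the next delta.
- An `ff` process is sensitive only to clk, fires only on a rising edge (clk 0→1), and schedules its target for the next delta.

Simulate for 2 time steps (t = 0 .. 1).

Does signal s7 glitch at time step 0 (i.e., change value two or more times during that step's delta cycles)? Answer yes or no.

no

t0.Δ0 s2=0 s1=0 s6=0 s4=1 s5=1 s7=1 s0=1 s3=0 clk=0
t0.Δ1 s2=0 s1=0 s6=0 s4=1 s5=1 s7=1 s0=1 s3=0 clk=1
t0.Δ2 s2=0 s1=0 s6=0 s4=1 s5=1 s7=1 s0=0 s3=0 clk=1
t0.Δ3 s2=0 s1=0 s6=1 s4=0 s5=1 s7=1 s0=0 s3=1 clk=1
t0.Δ4 s2=0 s1=0 s6=1 s4=0 s5=1 s7=1 s0=0 s3=0 clk=1
t0.Δ5 s2=0 s1=0 s6=1 s4=0 s5=1 s7=0 s0=0 s3=0 clk=1
t0.Δ6 s2=0 s1=0 s6=0 s4=0 s5=1 s7=0 s0=0 s3=0 clk=1
t0.Δ7 s2=0 s1=0 s6=0 s4=0 s5=0 s7=0 s0=0 s3=0 clk=1
t1.Δ0 s2=0 s1=0 s6=0 s4=0 s5=0 s7=0 s0=0 s3=0 clk=1
t1.Δ1 s2=0 s1=0 s6=0 s4=0 s5=0 s7=0 s0=0 s3=0 clk=0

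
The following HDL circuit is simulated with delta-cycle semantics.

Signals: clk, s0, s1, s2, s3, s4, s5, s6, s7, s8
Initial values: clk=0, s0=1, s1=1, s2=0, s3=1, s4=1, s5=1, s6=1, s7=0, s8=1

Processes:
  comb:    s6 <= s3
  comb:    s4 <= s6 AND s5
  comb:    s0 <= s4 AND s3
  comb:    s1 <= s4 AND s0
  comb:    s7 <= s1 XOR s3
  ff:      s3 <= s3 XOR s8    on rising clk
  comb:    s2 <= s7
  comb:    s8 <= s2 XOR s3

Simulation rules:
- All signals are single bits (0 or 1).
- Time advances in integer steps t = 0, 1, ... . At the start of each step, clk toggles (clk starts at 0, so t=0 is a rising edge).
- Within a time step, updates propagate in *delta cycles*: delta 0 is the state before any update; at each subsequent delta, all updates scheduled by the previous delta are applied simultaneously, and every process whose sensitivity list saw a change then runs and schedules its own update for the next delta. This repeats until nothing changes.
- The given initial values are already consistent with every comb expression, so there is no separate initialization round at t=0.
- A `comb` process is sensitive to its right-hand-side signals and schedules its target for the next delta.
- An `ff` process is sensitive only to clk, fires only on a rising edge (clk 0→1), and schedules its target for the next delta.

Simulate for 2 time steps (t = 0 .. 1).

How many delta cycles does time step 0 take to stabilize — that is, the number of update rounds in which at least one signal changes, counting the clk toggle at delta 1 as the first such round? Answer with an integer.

t=0 Δ0: s6=1 s7=0 s5=1 s0=1 clk=0 s1=1 s2=0 s3=1 s4=1 s8=1
  Δ1: clk:0→1
  Δ2: s3:1→0
  Δ3: s6:1→0, s7:0→1, s0:1→0, s8:1→0
  Δ4: s1:1→0, s2:0→1, s4:1→0
  Δ5: s7:1→0, s8:0→1
  Δ6: s2:1→0
  Δ7: s8:1→0
  (7Δ to stable)
t=1 Δ0: s6=0 s7=0 s5=1 s0=0 clk=1 s1=0 s2=0 s3=0 s4=0 s8=0
  Δ1: clk:1→0
  (1Δ to stable)

7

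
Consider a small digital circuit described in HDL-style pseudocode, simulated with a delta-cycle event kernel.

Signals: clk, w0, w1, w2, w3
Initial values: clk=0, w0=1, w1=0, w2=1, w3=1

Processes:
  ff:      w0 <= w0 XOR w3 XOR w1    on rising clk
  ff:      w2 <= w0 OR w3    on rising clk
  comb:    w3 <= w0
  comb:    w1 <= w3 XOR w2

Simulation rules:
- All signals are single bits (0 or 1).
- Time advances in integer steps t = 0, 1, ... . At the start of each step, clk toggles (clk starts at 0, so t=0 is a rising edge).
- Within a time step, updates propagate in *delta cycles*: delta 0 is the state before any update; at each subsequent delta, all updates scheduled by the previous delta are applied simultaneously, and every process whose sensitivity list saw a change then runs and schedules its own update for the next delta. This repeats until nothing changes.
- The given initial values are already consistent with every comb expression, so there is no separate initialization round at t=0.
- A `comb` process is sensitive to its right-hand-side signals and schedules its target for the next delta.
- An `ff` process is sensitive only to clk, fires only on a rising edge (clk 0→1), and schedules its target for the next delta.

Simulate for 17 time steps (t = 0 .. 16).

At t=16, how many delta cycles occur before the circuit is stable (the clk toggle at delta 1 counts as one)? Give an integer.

3

[bits: clk,w1,w0,w2,w3]
t=0: Δ0=00111 Δ1=10111 Δ2=10011 Δ3=10010 Δ4=11010 | 4Δ
t=1: Δ0=11010 Δ1=01010 | 1Δ
t=2: Δ0=01010 Δ1=11010 Δ2=11100 Δ3=10101 Δ4=11101 | 4Δ
t=3: Δ0=11101 Δ1=01101 | 1Δ
t=4: Δ0=01101 Δ1=11101 Δ2=11111 Δ3=10111 | 3Δ
t=5: Δ0=10111 Δ1=00111 | 1Δ
t=6: Δ0=00111 Δ1=10111 Δ2=10011 Δ3=10010 Δ4=11010 | 4Δ
t=7: Δ0=11010 Δ1=01010 | 1Δ
t=8: Δ0=01010 Δ1=11010 Δ2=11100 Δ3=10101 Δ4=11101 | 4Δ
t=9: Δ0=11101 Δ1=01101 | 1Δ
t=10: Δ0=01101 Δ1=11101 Δ2=11111 Δ3=10111 | 3Δ
t=11: Δ0=10111 Δ1=00111 | 1Δ
t=12: Δ0=00111 Δ1=10111 Δ2=10011 Δ3=10010 Δ4=11010 | 4Δ
t=13: Δ0=11010 Δ1=01010 | 1Δ
t=14: Δ0=01010 Δ1=11010 Δ2=11100 Δ3=10101 Δ4=11101 | 4Δ
t=15: Δ0=11101 Δ1=01101 | 1Δ
t=16: Δ0=01101 Δ1=11101 Δ2=11111 Δ3=10111 | 3Δ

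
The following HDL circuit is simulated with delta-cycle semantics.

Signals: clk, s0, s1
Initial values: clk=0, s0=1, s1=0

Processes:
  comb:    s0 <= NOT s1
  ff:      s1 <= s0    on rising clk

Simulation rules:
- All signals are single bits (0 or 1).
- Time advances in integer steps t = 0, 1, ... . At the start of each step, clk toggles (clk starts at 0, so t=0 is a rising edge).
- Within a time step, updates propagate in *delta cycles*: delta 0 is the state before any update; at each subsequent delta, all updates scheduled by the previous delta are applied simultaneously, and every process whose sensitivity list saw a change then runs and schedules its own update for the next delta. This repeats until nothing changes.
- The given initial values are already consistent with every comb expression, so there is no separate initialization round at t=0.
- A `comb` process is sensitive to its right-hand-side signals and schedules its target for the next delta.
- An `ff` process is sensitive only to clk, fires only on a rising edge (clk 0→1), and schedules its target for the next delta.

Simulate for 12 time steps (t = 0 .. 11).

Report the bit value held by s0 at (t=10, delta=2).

t=0 Δ0: s1=0 s0=1 clk=0
  Δ1: clk:0→1
  Δ2: s1:0→1
  Δ3: s0:1→0
  (3Δ to stable)
t=1 Δ0: s1=1 s0=0 clk=1
  Δ1: clk:1→0
  (1Δ to stable)
t=2 Δ0: s1=1 s0=0 clk=0
  Δ1: clk:0→1
  Δ2: s1:1→0
  Δ3: s0:0→1
  (3Δ to stable)
t=3 Δ0: s1=0 s0=1 clk=1
  Δ1: clk:1→0
  (1Δ to stable)
t=4 Δ0: s1=0 s0=1 clk=0
  Δ1: clk:0→1
  Δ2: s1:0→1
  Δ3: s0:1→0
  (3Δ to stable)
t=5 Δ0: s1=1 s0=0 clk=1
  Δ1: clk:1→0
  (1Δ to stable)
t=6 Δ0: s1=1 s0=0 clk=0
  Δ1: clk:0→1
  Δ2: s1:1→0
  Δ3: s0:0→1
  (3Δ to stable)
t=7 Δ0: s1=0 s0=1 clk=1
  Δ1: clk:1→0
  (1Δ to stable)
t=8 Δ0: s1=0 s0=1 clk=0
  Δ1: clk:0→1
  Δ2: s1:0→1
  Δ3: s0:1→0
  (3Δ to stable)
t=9 Δ0: s1=1 s0=0 clk=1
  Δ1: clk:1→0
  (1Δ to stable)
t=10 Δ0: s1=1 s0=0 clk=0
  Δ1: clk:0→1
  Δ2: s1:1→0
  Δ3: s0:0→1
  (3Δ to stable)
t=11 Δ0: s1=0 s0=1 clk=1
  Δ1: clk:1→0
  (1Δ to stable)

0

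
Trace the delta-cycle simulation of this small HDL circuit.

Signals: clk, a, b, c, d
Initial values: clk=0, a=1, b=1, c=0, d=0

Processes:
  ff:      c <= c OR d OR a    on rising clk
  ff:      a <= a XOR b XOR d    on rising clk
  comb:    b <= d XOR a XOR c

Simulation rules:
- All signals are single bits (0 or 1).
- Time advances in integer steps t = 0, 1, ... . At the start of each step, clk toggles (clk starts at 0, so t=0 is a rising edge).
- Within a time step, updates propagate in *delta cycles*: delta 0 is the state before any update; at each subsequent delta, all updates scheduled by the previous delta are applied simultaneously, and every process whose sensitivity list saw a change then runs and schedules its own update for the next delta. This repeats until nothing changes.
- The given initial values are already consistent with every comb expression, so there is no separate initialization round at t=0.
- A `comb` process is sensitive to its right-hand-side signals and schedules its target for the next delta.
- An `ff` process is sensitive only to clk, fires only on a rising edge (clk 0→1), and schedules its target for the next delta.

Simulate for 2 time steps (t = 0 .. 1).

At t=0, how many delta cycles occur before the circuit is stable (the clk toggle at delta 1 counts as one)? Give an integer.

2

t0.Δ0 a=1 clk=0 d=0 c=0 b=1
t0.Δ1 a=1 clk=1 d=0 c=0 b=1
t0.Δ2 a=0 clk=1 d=0 c=1 b=1
t1.Δ0 a=0 clk=1 d=0 c=1 b=1
t1.Δ1 a=0 clk=0 d=0 c=1 b=1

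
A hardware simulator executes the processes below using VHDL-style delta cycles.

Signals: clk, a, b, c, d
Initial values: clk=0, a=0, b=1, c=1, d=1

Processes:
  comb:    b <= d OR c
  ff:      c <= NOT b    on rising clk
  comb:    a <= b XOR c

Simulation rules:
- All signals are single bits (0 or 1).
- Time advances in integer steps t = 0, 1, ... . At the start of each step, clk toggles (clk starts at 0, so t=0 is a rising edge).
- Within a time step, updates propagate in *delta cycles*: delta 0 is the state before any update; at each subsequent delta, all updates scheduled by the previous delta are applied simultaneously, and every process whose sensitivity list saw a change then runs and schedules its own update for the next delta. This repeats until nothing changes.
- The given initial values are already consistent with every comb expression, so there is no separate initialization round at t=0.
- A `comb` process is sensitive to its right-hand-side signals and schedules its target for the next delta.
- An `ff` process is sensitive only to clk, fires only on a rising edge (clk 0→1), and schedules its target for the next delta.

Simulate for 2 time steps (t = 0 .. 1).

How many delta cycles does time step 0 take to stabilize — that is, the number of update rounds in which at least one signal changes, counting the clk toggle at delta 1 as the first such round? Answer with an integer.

t0.Δ0 c=1 a=0 clk=0 d=1 b=1
t0.Δ1 c=1 a=0 clk=1 d=1 b=1
t0.Δ2 c=0 a=0 clk=1 d=1 b=1
t0.Δ3 c=0 a=1 clk=1 d=1 b=1
t1.Δ0 c=0 a=1 clk=1 d=1 b=1
t1.Δ1 c=0 a=1 clk=0 d=1 b=1

3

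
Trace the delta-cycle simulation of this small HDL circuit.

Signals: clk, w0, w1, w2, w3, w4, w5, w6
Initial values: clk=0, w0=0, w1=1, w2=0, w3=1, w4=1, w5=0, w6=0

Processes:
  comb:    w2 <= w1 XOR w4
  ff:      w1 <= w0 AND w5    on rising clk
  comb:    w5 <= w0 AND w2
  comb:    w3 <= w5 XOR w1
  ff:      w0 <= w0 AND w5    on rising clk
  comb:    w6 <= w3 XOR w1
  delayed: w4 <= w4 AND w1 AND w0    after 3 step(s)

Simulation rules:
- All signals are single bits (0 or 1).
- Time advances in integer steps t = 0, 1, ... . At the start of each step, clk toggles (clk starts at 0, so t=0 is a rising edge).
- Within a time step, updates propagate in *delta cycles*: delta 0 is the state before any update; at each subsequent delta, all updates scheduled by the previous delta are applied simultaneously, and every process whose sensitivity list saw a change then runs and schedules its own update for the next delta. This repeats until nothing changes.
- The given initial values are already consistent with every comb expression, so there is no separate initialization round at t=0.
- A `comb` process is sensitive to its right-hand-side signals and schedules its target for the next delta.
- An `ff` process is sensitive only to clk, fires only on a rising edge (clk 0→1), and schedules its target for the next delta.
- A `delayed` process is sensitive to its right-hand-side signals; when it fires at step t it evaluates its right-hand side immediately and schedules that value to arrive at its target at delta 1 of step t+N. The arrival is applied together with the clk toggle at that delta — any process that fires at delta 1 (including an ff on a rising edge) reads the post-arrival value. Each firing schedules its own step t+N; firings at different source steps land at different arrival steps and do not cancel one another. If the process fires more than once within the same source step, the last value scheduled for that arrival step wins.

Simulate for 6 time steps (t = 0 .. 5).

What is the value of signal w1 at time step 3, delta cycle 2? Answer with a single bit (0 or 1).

[bits: w6,clk,w4,w1,w5,w2,w3,w0]
t=0: Δ0=00110010 Δ1=01110010 Δ2=01100010 Δ3=11100100 Δ4=01100100 | 4Δ
t=1: Δ0=01100100 Δ1=00100100 | 1Δ
t=2: Δ0=00100100 Δ1=01100100 | 1Δ
t=3: Δ0=01100100 Δ1=00000100 Δ2=00000000 | 2Δ
t=4: Δ0=00000000 Δ1=01000000 | 1Δ
t=5: Δ0=01000000 Δ1=00000000 | 1Δ

0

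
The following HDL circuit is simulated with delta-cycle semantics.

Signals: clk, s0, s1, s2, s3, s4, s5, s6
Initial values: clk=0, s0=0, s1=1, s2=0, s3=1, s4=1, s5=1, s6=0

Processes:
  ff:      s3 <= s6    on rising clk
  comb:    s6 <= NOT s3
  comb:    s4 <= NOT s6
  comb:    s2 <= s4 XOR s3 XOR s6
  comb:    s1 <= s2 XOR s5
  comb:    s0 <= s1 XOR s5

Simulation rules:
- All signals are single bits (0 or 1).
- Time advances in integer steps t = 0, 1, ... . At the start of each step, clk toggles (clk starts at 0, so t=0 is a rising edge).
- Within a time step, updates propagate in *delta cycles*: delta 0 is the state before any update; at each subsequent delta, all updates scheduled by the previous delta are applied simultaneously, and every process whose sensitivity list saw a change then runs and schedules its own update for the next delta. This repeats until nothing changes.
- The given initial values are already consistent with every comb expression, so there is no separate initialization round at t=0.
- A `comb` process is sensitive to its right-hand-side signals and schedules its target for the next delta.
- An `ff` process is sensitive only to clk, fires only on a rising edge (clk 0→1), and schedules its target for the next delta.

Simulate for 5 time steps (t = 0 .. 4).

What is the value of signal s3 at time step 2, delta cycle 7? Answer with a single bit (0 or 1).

t0.Δ0 s3=1 s6=0 s2=0 clk=0 s0=0 s5=1 s4=1 s1=1
t0.Δ1 s3=1 s6=0 s2=0 clk=1 s0=0 s5=1 s4=1 s1=1
t0.Δ2 s3=0 s6=0 s2=0 clk=1 s0=0 s5=1 s4=1 s1=1
t0.Δ3 s3=0 s6=1 s2=1 clk=1 s0=0 s5=1 s4=1 s1=1
t0.Δ4 s3=0 s6=1 s2=0 clk=1 s0=0 s5=1 s4=0 s1=0
t0.Δ5 s3=0 s6=1 s2=1 clk=1 s0=1 s5=1 s4=0 s1=1
t0.Δ6 s3=0 s6=1 s2=1 clk=1 s0=0 s5=1 s4=0 s1=0
t0.Δ7 s3=0 s6=1 s2=1 clk=1 s0=1 s5=1 s4=0 s1=0
t1.Δ0 s3=0 s6=1 s2=1 clk=1 s0=1 s5=1 s4=0 s1=0
t1.Δ1 s3=0 s6=1 s2=1 clk=0 s0=1 s5=1 s4=0 s1=0
t2.Δ0 s3=0 s6=1 s2=1 clk=0 s0=1 s5=1 s4=0 s1=0
t2.Δ1 s3=0 s6=1 s2=1 clk=1 s0=1 s5=1 s4=0 s1=0
t2.Δ2 s3=1 s6=1 s2=1 clk=1 s0=1 s5=1 s4=0 s1=0
t2.Δ3 s3=1 s6=0 s2=0 clk=1 s0=1 s5=1 s4=0 s1=0
t2.Δ4 s3=1 s6=0 s2=1 clk=1 s0=1 s5=1 s4=1 s1=1
t2.Δ5 s3=1 s6=0 s2=0 clk=1 s0=0 s5=1 s4=1 s1=0
t2.Δ6 s3=1 s6=0 s2=0 clk=1 s0=1 s5=1 s4=1 s1=1
t2.Δ7 s3=1 s6=0 s2=0 clk=1 s0=0 s5=1 s4=1 s1=1
t3.Δ0 s3=1 s6=0 s2=0 clk=1 s0=0 s5=1 s4=1 s1=1
t3.Δ1 s3=1 s6=0 s2=0 clk=0 s0=0 s5=1 s4=1 s1=1
t4.Δ0 s3=1 s6=0 s2=0 clk=0 s0=0 s5=1 s4=1 s1=1
t4.Δ1 s3=1 s6=0 s2=0 clk=1 s0=0 s5=1 s4=1 s1=1
t4.Δ2 s3=0 s6=0 s2=0 clk=1 s0=0 s5=1 s4=1 s1=1
t4.Δ3 s3=0 s6=1 s2=1 clk=1 s0=0 s5=1 s4=1 s1=1
t4.Δ4 s3=0 s6=1 s2=0 clk=1 s0=0 s5=1 s4=0 s1=0
t4.Δ5 s3=0 s6=1 s2=1 clk=1 s0=1 s5=1 s4=0 s1=1
t4.Δ6 s3=0 s6=1 s2=1 clk=1 s0=0 s5=1 s4=0 s1=0
t4.Δ7 s3=0 s6=1 s2=1 clk=1 s0=1 s5=1 s4=0 s1=0

1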